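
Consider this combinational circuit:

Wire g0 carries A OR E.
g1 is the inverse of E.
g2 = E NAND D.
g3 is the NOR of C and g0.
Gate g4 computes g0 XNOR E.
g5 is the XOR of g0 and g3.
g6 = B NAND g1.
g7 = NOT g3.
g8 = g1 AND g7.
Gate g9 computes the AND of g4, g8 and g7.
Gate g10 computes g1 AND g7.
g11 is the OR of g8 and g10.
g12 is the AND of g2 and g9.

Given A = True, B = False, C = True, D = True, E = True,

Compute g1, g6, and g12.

g1 = False, g6 = True, g12 = False

g0 = A OR E = True OR True = True
g1 = NOT E = NOT True = False
g2 = E NAND D = True NAND True = False
g3 = C NOR g0 = True NOR True = False
g4 = g0 XNOR E = True XNOR True = True
g6 = B NAND g1 = False NAND False = True
g7 = NOT g3 = NOT False = True
g8 = g1 AND g7 = False AND True = False
g9 = g4 AND g8 AND g7 = True AND False AND True = False
g12 = g2 AND g9 = False AND False = False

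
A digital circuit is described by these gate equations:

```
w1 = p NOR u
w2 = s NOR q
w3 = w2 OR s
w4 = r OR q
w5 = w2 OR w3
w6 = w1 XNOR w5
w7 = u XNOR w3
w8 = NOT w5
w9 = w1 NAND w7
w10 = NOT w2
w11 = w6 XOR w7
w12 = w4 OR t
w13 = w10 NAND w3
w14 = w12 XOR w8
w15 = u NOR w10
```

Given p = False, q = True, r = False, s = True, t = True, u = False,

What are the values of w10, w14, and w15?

w2 = s NOR q = True NOR True = False
w3 = w2 OR s = False OR True = True
w4 = r OR q = False OR True = True
w5 = w2 OR w3 = False OR True = True
w8 = NOT w5 = NOT True = False
w10 = NOT w2 = NOT False = True
w12 = w4 OR t = True OR True = True
w14 = w12 XOR w8 = True XOR False = True
w15 = u NOR w10 = False NOR True = False

w10 = True  w14 = True  w15 = False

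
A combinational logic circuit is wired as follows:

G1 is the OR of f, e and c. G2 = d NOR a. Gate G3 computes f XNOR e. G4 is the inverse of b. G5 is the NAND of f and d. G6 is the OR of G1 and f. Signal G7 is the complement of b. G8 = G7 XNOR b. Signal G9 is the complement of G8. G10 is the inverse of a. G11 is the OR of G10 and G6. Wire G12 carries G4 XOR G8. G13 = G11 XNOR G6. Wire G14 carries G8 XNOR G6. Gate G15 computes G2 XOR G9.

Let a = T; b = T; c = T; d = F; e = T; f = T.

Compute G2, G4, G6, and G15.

G2 = F  G4 = F  G6 = T  G15 = T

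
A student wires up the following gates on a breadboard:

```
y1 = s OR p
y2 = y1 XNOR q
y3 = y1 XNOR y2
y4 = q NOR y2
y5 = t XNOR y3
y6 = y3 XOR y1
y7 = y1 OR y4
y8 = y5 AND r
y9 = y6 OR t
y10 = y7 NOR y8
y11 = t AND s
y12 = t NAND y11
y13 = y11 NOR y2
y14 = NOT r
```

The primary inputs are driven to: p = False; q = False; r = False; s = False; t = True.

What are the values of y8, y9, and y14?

y8 = False, y9 = True, y14 = True

y1 = s OR p = False OR False = False
y2 = y1 XNOR q = False XNOR False = True
y3 = y1 XNOR y2 = False XNOR True = False
y5 = t XNOR y3 = True XNOR False = False
y6 = y3 XOR y1 = False XOR False = False
y8 = y5 AND r = False AND False = False
y9 = y6 OR t = False OR True = True
y14 = NOT r = NOT False = True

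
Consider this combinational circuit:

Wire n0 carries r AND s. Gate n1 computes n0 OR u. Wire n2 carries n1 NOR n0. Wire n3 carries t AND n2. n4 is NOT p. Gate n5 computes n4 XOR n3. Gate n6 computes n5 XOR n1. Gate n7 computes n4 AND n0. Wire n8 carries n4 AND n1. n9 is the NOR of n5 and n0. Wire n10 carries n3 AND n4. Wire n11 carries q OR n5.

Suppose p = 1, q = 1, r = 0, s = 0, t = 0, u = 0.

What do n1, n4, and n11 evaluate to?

n1 = 0, n4 = 0, n11 = 1

n0 = r AND s = 0 AND 0 = 0
n1 = n0 OR u = 0 OR 0 = 0
n2 = n1 NOR n0 = 0 NOR 0 = 1
n3 = t AND n2 = 0 AND 1 = 0
n4 = NOT p = NOT 1 = 0
n5 = n4 XOR n3 = 0 XOR 0 = 0
n11 = q OR n5 = 1 OR 0 = 1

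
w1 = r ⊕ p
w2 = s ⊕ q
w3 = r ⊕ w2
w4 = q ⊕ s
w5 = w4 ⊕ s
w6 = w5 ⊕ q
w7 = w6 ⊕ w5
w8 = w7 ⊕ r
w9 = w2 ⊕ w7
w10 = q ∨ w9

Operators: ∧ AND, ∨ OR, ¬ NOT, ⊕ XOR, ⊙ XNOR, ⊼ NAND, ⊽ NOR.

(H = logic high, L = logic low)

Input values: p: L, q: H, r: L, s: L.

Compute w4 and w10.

w4 = H  w10 = H

w2 = s XOR q = L XOR H = H
w4 = q XOR s = H XOR L = H
w5 = w4 XOR s = H XOR L = H
w6 = w5 XOR q = H XOR H = L
w7 = w6 XOR w5 = L XOR H = H
w9 = w2 XOR w7 = H XOR H = L
w10 = q OR w9 = H OR L = H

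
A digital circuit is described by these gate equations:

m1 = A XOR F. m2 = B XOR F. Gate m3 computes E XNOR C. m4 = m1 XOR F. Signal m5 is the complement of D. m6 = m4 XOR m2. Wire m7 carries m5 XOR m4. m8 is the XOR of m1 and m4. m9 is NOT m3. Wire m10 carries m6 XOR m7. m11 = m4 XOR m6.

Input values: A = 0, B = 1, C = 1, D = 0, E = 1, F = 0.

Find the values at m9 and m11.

m9 = 0, m11 = 1

m1 = A XOR F = 0 XOR 0 = 0
m2 = B XOR F = 1 XOR 0 = 1
m3 = E XNOR C = 1 XNOR 1 = 1
m4 = m1 XOR F = 0 XOR 0 = 0
m6 = m4 XOR m2 = 0 XOR 1 = 1
m9 = NOT m3 = NOT 1 = 0
m11 = m4 XOR m6 = 0 XOR 1 = 1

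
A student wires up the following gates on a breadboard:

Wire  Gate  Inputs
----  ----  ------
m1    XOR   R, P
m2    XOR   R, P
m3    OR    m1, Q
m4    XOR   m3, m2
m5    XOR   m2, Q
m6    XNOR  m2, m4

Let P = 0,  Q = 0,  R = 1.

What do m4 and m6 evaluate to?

m1 = R XOR P = 1 XOR 0 = 1
m2 = R XOR P = 1 XOR 0 = 1
m3 = m1 OR Q = 1 OR 0 = 1
m4 = m3 XOR m2 = 1 XOR 1 = 0
m6 = m2 XNOR m4 = 1 XNOR 0 = 0

m4 = 0  m6 = 0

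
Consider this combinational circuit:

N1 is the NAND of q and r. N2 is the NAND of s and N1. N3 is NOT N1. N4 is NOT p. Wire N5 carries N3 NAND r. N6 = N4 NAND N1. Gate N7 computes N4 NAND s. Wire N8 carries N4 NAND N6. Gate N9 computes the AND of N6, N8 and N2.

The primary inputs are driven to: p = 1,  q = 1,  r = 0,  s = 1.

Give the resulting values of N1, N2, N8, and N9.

N1 = 1  N2 = 0  N8 = 1  N9 = 0

N1 = q NAND r = 1 NAND 0 = 1
N2 = s NAND N1 = 1 NAND 1 = 0
N4 = NOT p = NOT 1 = 0
N6 = N4 NAND N1 = 0 NAND 1 = 1
N8 = N4 NAND N6 = 0 NAND 1 = 1
N9 = N6 AND N8 AND N2 = 1 AND 1 AND 0 = 0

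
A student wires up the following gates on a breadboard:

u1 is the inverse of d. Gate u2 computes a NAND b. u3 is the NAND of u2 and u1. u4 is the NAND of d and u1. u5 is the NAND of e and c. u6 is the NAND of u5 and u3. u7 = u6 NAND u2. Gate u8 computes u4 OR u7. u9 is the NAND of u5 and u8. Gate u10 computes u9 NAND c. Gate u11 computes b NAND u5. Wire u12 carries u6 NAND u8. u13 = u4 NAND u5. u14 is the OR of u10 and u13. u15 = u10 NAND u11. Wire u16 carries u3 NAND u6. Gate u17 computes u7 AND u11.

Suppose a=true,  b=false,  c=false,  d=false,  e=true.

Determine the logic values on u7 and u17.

u1 = NOT d = NOT false = true
u2 = a NAND b = true NAND false = true
u3 = u2 NAND u1 = true NAND true = false
u5 = e NAND c = true NAND false = true
u6 = u5 NAND u3 = true NAND false = true
u7 = u6 NAND u2 = true NAND true = false
u11 = b NAND u5 = false NAND true = true
u17 = u7 AND u11 = false AND true = false

u7 = false, u17 = false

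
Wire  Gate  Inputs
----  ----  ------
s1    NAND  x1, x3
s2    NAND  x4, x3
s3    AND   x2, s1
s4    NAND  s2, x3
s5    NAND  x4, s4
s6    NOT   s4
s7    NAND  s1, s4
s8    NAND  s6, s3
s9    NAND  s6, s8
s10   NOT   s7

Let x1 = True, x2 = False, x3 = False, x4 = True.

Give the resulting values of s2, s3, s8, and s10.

s2 = True  s3 = False  s8 = True  s10 = True

s1 = x1 NAND x3 = True NAND False = True
s2 = x4 NAND x3 = True NAND False = True
s3 = x2 AND s1 = False AND True = False
s4 = s2 NAND x3 = True NAND False = True
s6 = NOT s4 = NOT True = False
s7 = s1 NAND s4 = True NAND True = False
s8 = s6 NAND s3 = False NAND False = True
s10 = NOT s7 = NOT False = True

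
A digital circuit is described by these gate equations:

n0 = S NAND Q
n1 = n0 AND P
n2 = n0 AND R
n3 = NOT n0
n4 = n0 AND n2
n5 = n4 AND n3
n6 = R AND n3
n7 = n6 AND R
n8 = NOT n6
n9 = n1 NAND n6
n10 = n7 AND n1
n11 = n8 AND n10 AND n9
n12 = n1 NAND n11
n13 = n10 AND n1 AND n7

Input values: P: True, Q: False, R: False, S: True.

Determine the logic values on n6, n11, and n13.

n0 = S NAND Q = True NAND False = True
n1 = n0 AND P = True AND True = True
n3 = NOT n0 = NOT True = False
n6 = R AND n3 = False AND False = False
n7 = n6 AND R = False AND False = False
n8 = NOT n6 = NOT False = True
n9 = n1 NAND n6 = True NAND False = True
n10 = n7 AND n1 = False AND True = False
n11 = n8 AND n10 AND n9 = True AND False AND True = False
n13 = n10 AND n1 AND n7 = False AND True AND False = False

n6 = False, n11 = False, n13 = False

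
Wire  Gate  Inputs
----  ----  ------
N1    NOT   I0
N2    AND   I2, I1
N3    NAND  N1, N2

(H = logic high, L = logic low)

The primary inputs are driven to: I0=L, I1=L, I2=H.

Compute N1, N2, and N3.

N1 = H, N2 = L, N3 = H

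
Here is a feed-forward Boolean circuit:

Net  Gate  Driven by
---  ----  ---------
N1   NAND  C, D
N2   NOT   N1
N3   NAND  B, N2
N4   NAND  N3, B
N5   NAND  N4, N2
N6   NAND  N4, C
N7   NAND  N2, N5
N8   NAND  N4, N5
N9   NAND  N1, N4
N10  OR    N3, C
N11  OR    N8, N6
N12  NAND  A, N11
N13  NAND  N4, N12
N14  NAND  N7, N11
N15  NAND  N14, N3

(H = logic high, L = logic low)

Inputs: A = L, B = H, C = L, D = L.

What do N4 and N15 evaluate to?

N4 = L, N15 = H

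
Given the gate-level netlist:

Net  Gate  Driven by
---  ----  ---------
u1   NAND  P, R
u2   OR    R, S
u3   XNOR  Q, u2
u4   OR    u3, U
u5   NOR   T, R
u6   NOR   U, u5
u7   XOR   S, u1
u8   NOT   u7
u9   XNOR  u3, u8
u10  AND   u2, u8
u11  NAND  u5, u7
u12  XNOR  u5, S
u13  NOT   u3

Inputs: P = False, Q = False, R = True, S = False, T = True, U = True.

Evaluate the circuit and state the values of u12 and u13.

u2 = R OR S = True OR False = True
u3 = Q XNOR u2 = False XNOR True = False
u5 = T NOR R = True NOR True = False
u12 = u5 XNOR S = False XNOR False = True
u13 = NOT u3 = NOT False = True

u12 = True; u13 = True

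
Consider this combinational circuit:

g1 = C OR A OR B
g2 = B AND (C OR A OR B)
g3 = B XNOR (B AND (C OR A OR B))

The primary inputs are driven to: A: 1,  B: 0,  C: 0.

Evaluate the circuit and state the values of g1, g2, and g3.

g1 = 0 OR 1 OR 0 = 1
g2 = 0 AND (0 OR 1 OR 0) = 0
g3 = 0 XNOR (0 AND (0 OR 1 OR 0)) = 1

g1 = 1  g2 = 0  g3 = 1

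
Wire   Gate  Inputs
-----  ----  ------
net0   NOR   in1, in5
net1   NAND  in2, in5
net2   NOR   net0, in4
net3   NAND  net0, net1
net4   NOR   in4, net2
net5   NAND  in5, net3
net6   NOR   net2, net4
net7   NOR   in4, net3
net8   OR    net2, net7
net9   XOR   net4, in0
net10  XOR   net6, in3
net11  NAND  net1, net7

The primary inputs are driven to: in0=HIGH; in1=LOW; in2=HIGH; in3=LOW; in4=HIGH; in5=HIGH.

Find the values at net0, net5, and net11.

net0 = in1 NOR in5 = LOW NOR HIGH = LOW
net1 = in2 NAND in5 = HIGH NAND HIGH = LOW
net3 = net0 NAND net1 = LOW NAND LOW = HIGH
net5 = in5 NAND net3 = HIGH NAND HIGH = LOW
net7 = in4 NOR net3 = HIGH NOR HIGH = LOW
net11 = net1 NAND net7 = LOW NAND LOW = HIGH

net0 = LOW, net5 = LOW, net11 = HIGH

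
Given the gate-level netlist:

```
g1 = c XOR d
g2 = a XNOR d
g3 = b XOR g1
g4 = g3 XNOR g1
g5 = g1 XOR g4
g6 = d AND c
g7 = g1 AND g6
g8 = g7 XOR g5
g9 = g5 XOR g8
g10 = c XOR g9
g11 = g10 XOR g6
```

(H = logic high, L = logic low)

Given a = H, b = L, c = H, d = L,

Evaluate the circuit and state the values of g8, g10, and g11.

g8 = L; g10 = H; g11 = H

g1 = c XOR d = H XOR L = H
g3 = b XOR g1 = L XOR H = H
g4 = g3 XNOR g1 = H XNOR H = H
g5 = g1 XOR g4 = H XOR H = L
g6 = d AND c = L AND H = L
g7 = g1 AND g6 = H AND L = L
g8 = g7 XOR g5 = L XOR L = L
g9 = g5 XOR g8 = L XOR L = L
g10 = c XOR g9 = H XOR L = H
g11 = g10 XOR g6 = H XOR L = H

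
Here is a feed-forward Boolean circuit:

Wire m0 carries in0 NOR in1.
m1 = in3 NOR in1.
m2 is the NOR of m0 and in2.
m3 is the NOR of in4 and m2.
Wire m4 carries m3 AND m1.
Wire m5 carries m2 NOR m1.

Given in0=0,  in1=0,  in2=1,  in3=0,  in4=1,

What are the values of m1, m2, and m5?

m1 = 1, m2 = 0, m5 = 0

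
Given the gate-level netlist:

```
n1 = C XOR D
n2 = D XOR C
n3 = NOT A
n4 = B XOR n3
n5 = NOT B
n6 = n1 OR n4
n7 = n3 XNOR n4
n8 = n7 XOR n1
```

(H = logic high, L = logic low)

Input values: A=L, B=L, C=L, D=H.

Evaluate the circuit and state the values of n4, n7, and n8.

n4 = H, n7 = H, n8 = L

n1 = C XOR D = L XOR H = H
n3 = NOT A = NOT L = H
n4 = B XOR n3 = L XOR H = H
n7 = n3 XNOR n4 = H XNOR H = H
n8 = n7 XOR n1 = H XOR H = L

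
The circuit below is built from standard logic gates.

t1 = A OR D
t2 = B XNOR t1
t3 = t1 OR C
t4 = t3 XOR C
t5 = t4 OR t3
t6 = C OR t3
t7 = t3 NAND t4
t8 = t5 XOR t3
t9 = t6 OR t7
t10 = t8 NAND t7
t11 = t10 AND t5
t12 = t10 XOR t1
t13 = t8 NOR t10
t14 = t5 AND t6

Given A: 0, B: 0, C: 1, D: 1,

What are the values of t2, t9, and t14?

t2 = 0  t9 = 1  t14 = 1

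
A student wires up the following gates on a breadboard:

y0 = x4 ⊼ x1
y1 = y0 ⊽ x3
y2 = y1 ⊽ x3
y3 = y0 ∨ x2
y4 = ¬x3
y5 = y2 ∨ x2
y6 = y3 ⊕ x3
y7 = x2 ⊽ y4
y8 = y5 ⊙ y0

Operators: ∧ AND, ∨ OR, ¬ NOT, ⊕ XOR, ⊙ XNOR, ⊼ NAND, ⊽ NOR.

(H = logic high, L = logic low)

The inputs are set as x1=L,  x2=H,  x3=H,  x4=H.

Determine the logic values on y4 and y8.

y4 = L  y8 = H

y0 = x4 NAND x1 = H NAND L = H
y1 = y0 NOR x3 = H NOR H = L
y2 = y1 NOR x3 = L NOR H = L
y4 = NOT x3 = NOT H = L
y5 = y2 OR x2 = L OR H = H
y8 = y5 XNOR y0 = H XNOR H = H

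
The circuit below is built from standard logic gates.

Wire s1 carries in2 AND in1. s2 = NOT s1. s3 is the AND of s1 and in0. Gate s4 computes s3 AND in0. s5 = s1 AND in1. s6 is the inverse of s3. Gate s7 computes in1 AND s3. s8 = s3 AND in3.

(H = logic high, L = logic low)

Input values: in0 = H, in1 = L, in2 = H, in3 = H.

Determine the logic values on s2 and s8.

s2 = H; s8 = L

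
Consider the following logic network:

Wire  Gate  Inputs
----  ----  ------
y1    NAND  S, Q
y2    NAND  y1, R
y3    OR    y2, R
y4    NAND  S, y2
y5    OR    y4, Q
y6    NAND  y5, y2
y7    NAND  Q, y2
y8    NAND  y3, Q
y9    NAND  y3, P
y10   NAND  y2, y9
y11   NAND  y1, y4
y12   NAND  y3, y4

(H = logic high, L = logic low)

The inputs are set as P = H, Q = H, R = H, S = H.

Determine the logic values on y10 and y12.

y10 = H; y12 = H

y1 = S NAND Q = H NAND H = L
y2 = y1 NAND R = L NAND H = H
y3 = y2 OR R = H OR H = H
y4 = S NAND y2 = H NAND H = L
y9 = y3 NAND P = H NAND H = L
y10 = y2 NAND y9 = H NAND L = H
y12 = y3 NAND y4 = H NAND L = H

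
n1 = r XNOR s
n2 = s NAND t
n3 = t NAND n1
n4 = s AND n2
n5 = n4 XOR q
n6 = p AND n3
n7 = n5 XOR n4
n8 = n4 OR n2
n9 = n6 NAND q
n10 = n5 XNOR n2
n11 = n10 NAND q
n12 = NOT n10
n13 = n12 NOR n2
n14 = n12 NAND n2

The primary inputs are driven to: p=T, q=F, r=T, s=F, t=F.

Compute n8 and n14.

n8 = T; n14 = F

n2 = s NAND t = F NAND F = T
n4 = s AND n2 = F AND T = F
n5 = n4 XOR q = F XOR F = F
n8 = n4 OR n2 = F OR T = T
n10 = n5 XNOR n2 = F XNOR T = F
n12 = NOT n10 = NOT F = T
n14 = n12 NAND n2 = T NAND T = F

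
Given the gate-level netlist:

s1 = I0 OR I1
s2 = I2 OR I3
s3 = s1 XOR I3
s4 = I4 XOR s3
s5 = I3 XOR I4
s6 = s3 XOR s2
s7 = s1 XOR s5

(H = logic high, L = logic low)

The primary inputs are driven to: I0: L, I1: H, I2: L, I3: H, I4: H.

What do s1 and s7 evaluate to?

s1 = I0 OR I1 = L OR H = H
s5 = I3 XOR I4 = H XOR H = L
s7 = s1 XOR s5 = H XOR L = H

s1 = H; s7 = H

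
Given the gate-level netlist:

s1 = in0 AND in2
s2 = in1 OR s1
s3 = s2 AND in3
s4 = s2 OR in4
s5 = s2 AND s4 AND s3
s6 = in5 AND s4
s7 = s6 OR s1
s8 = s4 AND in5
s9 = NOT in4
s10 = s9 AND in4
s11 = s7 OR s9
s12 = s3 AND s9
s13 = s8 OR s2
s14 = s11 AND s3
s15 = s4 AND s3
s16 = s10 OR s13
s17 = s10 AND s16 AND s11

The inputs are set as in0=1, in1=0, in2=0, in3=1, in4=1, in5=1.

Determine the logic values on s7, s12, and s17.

s1 = in0 AND in2 = 1 AND 0 = 0
s2 = in1 OR s1 = 0 OR 0 = 0
s3 = s2 AND in3 = 0 AND 1 = 0
s4 = s2 OR in4 = 0 OR 1 = 1
s6 = in5 AND s4 = 1 AND 1 = 1
s7 = s6 OR s1 = 1 OR 0 = 1
s8 = s4 AND in5 = 1 AND 1 = 1
s9 = NOT in4 = NOT 1 = 0
s10 = s9 AND in4 = 0 AND 1 = 0
s11 = s7 OR s9 = 1 OR 0 = 1
s12 = s3 AND s9 = 0 AND 0 = 0
s13 = s8 OR s2 = 1 OR 0 = 1
s16 = s10 OR s13 = 0 OR 1 = 1
s17 = s10 AND s16 AND s11 = 0 AND 1 AND 1 = 0

s7 = 1, s12 = 0, s17 = 0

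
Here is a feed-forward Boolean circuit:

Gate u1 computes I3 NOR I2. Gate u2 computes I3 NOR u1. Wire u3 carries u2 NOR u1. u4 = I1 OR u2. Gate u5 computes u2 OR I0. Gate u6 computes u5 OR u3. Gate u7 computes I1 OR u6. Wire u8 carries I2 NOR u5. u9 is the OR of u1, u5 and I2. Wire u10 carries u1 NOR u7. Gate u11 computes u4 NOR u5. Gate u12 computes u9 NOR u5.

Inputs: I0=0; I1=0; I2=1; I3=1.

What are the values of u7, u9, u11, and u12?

u7 = 1; u9 = 1; u11 = 1; u12 = 0

u1 = I3 NOR I2 = 1 NOR 1 = 0
u2 = I3 NOR u1 = 1 NOR 0 = 0
u3 = u2 NOR u1 = 0 NOR 0 = 1
u4 = I1 OR u2 = 0 OR 0 = 0
u5 = u2 OR I0 = 0 OR 0 = 0
u6 = u5 OR u3 = 0 OR 1 = 1
u7 = I1 OR u6 = 0 OR 1 = 1
u9 = u1 OR u5 OR I2 = 0 OR 0 OR 1 = 1
u11 = u4 NOR u5 = 0 NOR 0 = 1
u12 = u9 NOR u5 = 1 NOR 0 = 0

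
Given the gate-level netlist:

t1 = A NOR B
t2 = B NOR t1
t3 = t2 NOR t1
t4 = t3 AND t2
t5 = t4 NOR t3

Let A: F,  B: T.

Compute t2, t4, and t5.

t1 = A NOR B = F NOR T = F
t2 = B NOR t1 = T NOR F = F
t3 = t2 NOR t1 = F NOR F = T
t4 = t3 AND t2 = T AND F = F
t5 = t4 NOR t3 = F NOR T = F

t2 = F  t4 = F  t5 = F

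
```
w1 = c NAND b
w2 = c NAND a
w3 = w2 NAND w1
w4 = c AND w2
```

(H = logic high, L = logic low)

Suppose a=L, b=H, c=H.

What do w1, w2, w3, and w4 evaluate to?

w1 = c NAND b = H NAND H = L
w2 = c NAND a = H NAND L = H
w3 = w2 NAND w1 = H NAND L = H
w4 = c AND w2 = H AND H = H

w1 = L, w2 = H, w3 = H, w4 = H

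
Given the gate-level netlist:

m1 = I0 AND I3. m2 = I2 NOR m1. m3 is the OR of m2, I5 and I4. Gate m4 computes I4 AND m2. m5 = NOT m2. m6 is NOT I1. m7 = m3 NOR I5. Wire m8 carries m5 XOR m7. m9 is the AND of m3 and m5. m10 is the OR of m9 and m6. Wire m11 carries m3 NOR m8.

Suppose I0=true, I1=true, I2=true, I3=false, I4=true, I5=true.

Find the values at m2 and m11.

m1 = I0 AND I3 = true AND false = false
m2 = I2 NOR m1 = true NOR false = false
m3 = m2 OR I5 OR I4 = false OR true OR true = true
m5 = NOT m2 = NOT false = true
m7 = m3 NOR I5 = true NOR true = false
m8 = m5 XOR m7 = true XOR false = true
m11 = m3 NOR m8 = true NOR true = false

m2 = false, m11 = false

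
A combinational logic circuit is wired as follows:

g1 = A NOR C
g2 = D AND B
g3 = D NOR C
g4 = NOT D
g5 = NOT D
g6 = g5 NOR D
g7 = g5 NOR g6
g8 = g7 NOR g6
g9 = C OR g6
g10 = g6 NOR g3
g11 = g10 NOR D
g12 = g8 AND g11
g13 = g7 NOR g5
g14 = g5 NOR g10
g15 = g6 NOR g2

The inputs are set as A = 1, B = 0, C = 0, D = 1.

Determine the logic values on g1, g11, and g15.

g1 = 0  g11 = 0  g15 = 1

g1 = A NOR C = 1 NOR 0 = 0
g2 = D AND B = 1 AND 0 = 0
g3 = D NOR C = 1 NOR 0 = 0
g5 = NOT D = NOT 1 = 0
g6 = g5 NOR D = 0 NOR 1 = 0
g10 = g6 NOR g3 = 0 NOR 0 = 1
g11 = g10 NOR D = 1 NOR 1 = 0
g15 = g6 NOR g2 = 0 NOR 0 = 1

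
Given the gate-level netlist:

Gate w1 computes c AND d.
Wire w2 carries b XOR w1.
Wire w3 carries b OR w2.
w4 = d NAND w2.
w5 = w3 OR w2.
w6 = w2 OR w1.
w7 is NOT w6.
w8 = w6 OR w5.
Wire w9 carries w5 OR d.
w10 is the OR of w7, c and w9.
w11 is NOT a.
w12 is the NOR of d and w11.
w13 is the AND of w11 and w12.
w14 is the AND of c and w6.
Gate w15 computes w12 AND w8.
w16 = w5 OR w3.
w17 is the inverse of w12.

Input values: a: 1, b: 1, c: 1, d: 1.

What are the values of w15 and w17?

w15 = 0, w17 = 1

w1 = c AND d = 1 AND 1 = 1
w2 = b XOR w1 = 1 XOR 1 = 0
w3 = b OR w2 = 1 OR 0 = 1
w5 = w3 OR w2 = 1 OR 0 = 1
w6 = w2 OR w1 = 0 OR 1 = 1
w8 = w6 OR w5 = 1 OR 1 = 1
w11 = NOT a = NOT 1 = 0
w12 = d NOR w11 = 1 NOR 0 = 0
w15 = w12 AND w8 = 0 AND 1 = 0
w17 = NOT w12 = NOT 0 = 1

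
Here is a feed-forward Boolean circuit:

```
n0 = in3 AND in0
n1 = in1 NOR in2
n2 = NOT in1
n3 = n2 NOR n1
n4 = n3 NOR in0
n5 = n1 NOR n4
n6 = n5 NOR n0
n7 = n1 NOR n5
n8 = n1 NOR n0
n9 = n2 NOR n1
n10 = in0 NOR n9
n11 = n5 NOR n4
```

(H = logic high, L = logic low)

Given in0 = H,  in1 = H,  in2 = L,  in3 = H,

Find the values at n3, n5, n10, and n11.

n1 = in1 NOR in2 = H NOR L = L
n2 = NOT in1 = NOT H = L
n3 = n2 NOR n1 = L NOR L = H
n4 = n3 NOR in0 = H NOR H = L
n5 = n1 NOR n4 = L NOR L = H
n9 = n2 NOR n1 = L NOR L = H
n10 = in0 NOR n9 = H NOR H = L
n11 = n5 NOR n4 = H NOR L = L

n3 = H; n5 = H; n10 = L; n11 = L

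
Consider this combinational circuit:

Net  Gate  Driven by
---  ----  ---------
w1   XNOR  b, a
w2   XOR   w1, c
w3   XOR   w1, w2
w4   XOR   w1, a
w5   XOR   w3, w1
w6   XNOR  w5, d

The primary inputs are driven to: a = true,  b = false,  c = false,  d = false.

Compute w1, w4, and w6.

w1 = false, w4 = true, w6 = true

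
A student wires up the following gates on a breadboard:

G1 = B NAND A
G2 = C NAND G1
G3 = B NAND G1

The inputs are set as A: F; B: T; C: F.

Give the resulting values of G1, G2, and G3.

G1 = B NAND A = T NAND F = T
G2 = C NAND G1 = F NAND T = T
G3 = B NAND G1 = T NAND T = F

G1 = T  G2 = T  G3 = F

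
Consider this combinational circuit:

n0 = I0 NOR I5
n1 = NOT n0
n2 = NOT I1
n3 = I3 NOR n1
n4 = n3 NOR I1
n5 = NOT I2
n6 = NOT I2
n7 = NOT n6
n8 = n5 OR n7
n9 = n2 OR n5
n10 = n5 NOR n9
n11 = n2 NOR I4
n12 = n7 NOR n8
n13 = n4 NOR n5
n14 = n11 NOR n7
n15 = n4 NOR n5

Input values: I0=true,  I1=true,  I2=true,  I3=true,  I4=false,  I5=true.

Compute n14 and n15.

n14 = false  n15 = true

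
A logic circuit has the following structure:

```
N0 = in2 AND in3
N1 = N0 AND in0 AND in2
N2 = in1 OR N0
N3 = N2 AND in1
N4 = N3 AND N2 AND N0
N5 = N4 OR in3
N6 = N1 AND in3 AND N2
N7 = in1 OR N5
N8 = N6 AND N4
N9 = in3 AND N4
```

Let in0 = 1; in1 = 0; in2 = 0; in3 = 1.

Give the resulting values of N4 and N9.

N4 = 0  N9 = 0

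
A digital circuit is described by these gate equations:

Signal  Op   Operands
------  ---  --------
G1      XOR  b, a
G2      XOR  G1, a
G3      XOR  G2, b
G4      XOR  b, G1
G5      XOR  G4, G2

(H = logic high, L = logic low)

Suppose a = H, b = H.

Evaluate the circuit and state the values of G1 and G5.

G1 = L, G5 = L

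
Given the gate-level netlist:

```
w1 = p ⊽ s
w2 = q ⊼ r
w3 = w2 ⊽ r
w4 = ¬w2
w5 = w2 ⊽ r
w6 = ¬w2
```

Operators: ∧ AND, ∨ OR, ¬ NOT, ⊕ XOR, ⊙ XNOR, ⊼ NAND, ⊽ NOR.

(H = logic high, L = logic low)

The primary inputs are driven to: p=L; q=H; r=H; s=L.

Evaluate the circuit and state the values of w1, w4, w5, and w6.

w1 = H  w4 = H  w5 = L  w6 = H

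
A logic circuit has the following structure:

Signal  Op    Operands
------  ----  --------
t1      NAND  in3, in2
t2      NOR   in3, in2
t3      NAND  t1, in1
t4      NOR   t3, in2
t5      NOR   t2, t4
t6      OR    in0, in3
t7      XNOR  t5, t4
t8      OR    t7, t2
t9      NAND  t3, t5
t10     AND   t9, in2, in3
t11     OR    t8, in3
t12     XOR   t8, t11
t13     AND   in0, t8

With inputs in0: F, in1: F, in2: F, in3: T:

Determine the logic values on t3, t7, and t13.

t3 = T  t7 = F  t13 = F

t1 = in3 NAND in2 = T NAND F = T
t2 = in3 NOR in2 = T NOR F = F
t3 = t1 NAND in1 = T NAND F = T
t4 = t3 NOR in2 = T NOR F = F
t5 = t2 NOR t4 = F NOR F = T
t7 = t5 XNOR t4 = T XNOR F = F
t8 = t7 OR t2 = F OR F = F
t13 = in0 AND t8 = F AND F = F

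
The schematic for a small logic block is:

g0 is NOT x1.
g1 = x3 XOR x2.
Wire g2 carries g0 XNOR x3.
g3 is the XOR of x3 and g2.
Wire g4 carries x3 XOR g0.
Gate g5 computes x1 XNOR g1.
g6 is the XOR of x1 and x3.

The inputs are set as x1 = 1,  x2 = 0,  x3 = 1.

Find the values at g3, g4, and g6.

g3 = 1; g4 = 1; g6 = 0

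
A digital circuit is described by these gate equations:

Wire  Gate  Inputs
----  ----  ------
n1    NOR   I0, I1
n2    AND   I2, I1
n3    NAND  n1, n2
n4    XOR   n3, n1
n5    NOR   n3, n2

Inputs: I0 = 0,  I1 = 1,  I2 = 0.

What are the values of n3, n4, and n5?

n3 = 1, n4 = 1, n5 = 0

n1 = I0 NOR I1 = 0 NOR 1 = 0
n2 = I2 AND I1 = 0 AND 1 = 0
n3 = n1 NAND n2 = 0 NAND 0 = 1
n4 = n3 XOR n1 = 1 XOR 0 = 1
n5 = n3 NOR n2 = 1 NOR 0 = 0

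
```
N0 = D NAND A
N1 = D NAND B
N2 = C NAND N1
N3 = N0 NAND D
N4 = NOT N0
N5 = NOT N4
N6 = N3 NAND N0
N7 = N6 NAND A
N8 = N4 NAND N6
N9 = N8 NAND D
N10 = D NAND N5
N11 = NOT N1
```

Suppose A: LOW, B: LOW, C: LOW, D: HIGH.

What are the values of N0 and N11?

N0 = HIGH, N11 = LOW

N0 = D NAND A = HIGH NAND LOW = HIGH
N1 = D NAND B = HIGH NAND LOW = HIGH
N11 = NOT N1 = NOT HIGH = LOW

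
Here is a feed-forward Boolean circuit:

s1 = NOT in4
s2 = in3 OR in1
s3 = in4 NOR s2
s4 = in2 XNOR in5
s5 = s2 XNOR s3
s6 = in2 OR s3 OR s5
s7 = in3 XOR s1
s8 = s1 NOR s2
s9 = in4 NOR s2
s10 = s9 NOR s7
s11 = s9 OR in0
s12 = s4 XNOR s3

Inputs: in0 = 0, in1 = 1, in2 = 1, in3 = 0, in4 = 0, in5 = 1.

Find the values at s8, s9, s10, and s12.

s8 = 0; s9 = 0; s10 = 0; s12 = 0

s1 = NOT in4 = NOT 0 = 1
s2 = in3 OR in1 = 0 OR 1 = 1
s3 = in4 NOR s2 = 0 NOR 1 = 0
s4 = in2 XNOR in5 = 1 XNOR 1 = 1
s7 = in3 XOR s1 = 0 XOR 1 = 1
s8 = s1 NOR s2 = 1 NOR 1 = 0
s9 = in4 NOR s2 = 0 NOR 1 = 0
s10 = s9 NOR s7 = 0 NOR 1 = 0
s12 = s4 XNOR s3 = 1 XNOR 0 = 0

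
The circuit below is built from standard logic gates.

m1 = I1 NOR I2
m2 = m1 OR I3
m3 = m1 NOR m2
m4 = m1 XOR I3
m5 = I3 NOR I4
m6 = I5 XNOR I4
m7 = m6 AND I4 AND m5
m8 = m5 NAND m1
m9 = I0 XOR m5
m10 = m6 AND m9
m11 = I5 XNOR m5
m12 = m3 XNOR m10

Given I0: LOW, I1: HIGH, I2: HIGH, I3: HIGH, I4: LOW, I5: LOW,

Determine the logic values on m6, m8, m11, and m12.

m6 = HIGH, m8 = HIGH, m11 = HIGH, m12 = HIGH

m1 = I1 NOR I2 = HIGH NOR HIGH = LOW
m2 = m1 OR I3 = LOW OR HIGH = HIGH
m3 = m1 NOR m2 = LOW NOR HIGH = LOW
m5 = I3 NOR I4 = HIGH NOR LOW = LOW
m6 = I5 XNOR I4 = LOW XNOR LOW = HIGH
m8 = m5 NAND m1 = LOW NAND LOW = HIGH
m9 = I0 XOR m5 = LOW XOR LOW = LOW
m10 = m6 AND m9 = HIGH AND LOW = LOW
m11 = I5 XNOR m5 = LOW XNOR LOW = HIGH
m12 = m3 XNOR m10 = LOW XNOR LOW = HIGH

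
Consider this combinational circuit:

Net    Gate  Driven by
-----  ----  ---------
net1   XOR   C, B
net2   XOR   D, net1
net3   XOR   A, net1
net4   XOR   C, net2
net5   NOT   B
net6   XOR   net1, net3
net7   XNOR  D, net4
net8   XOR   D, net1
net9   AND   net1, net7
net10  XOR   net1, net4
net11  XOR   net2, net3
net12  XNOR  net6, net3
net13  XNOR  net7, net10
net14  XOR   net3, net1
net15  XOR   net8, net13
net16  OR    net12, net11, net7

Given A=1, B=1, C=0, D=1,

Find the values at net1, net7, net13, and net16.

net1 = C XOR B = 0 XOR 1 = 1
net2 = D XOR net1 = 1 XOR 1 = 0
net3 = A XOR net1 = 1 XOR 1 = 0
net4 = C XOR net2 = 0 XOR 0 = 0
net6 = net1 XOR net3 = 1 XOR 0 = 1
net7 = D XNOR net4 = 1 XNOR 0 = 0
net10 = net1 XOR net4 = 1 XOR 0 = 1
net11 = net2 XOR net3 = 0 XOR 0 = 0
net12 = net6 XNOR net3 = 1 XNOR 0 = 0
net13 = net7 XNOR net10 = 0 XNOR 1 = 0
net16 = net12 OR net11 OR net7 = 0 OR 0 OR 0 = 0

net1 = 1, net7 = 0, net13 = 0, net16 = 0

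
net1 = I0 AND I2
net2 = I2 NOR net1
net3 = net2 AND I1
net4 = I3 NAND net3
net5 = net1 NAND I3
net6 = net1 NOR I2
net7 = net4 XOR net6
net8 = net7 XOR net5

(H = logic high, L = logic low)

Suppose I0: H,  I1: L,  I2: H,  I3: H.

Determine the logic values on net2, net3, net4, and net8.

net2 = L, net3 = L, net4 = H, net8 = H

net1 = I0 AND I2 = H AND H = H
net2 = I2 NOR net1 = H NOR H = L
net3 = net2 AND I1 = L AND L = L
net4 = I3 NAND net3 = H NAND L = H
net5 = net1 NAND I3 = H NAND H = L
net6 = net1 NOR I2 = H NOR H = L
net7 = net4 XOR net6 = H XOR L = H
net8 = net7 XOR net5 = H XOR L = H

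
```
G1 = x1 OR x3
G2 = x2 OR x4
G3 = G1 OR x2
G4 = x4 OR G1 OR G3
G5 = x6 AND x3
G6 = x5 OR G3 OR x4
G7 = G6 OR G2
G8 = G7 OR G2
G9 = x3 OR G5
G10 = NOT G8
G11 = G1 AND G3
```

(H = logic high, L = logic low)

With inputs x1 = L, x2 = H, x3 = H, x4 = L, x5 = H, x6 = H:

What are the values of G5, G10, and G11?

G1 = x1 OR x3 = L OR H = H
G2 = x2 OR x4 = H OR L = H
G3 = G1 OR x2 = H OR H = H
G5 = x6 AND x3 = H AND H = H
G6 = x5 OR G3 OR x4 = H OR H OR L = H
G7 = G6 OR G2 = H OR H = H
G8 = G7 OR G2 = H OR H = H
G10 = NOT G8 = NOT H = L
G11 = G1 AND G3 = H AND H = H

G5 = H, G10 = L, G11 = H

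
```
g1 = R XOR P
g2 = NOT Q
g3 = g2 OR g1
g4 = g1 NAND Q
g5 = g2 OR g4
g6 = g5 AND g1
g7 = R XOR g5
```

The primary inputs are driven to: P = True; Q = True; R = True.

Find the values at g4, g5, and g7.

g1 = R XOR P = True XOR True = False
g2 = NOT Q = NOT True = False
g4 = g1 NAND Q = False NAND True = True
g5 = g2 OR g4 = False OR True = True
g7 = R XOR g5 = True XOR True = False

g4 = True, g5 = True, g7 = False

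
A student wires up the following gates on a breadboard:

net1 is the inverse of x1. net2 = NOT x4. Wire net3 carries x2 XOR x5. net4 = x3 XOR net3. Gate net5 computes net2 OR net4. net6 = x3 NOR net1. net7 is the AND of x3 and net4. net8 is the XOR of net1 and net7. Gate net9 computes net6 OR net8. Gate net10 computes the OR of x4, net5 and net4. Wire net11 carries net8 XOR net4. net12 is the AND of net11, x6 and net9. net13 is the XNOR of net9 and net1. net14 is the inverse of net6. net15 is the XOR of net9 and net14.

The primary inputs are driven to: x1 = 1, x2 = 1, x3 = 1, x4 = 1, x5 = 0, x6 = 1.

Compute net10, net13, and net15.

net1 = NOT x1 = NOT 1 = 0
net2 = NOT x4 = NOT 1 = 0
net3 = x2 XOR x5 = 1 XOR 0 = 1
net4 = x3 XOR net3 = 1 XOR 1 = 0
net5 = net2 OR net4 = 0 OR 0 = 0
net6 = x3 NOR net1 = 1 NOR 0 = 0
net7 = x3 AND net4 = 1 AND 0 = 0
net8 = net1 XOR net7 = 0 XOR 0 = 0
net9 = net6 OR net8 = 0 OR 0 = 0
net10 = x4 OR net5 OR net4 = 1 OR 0 OR 0 = 1
net13 = net9 XNOR net1 = 0 XNOR 0 = 1
net14 = NOT net6 = NOT 0 = 1
net15 = net9 XOR net14 = 0 XOR 1 = 1

net10 = 1, net13 = 1, net15 = 1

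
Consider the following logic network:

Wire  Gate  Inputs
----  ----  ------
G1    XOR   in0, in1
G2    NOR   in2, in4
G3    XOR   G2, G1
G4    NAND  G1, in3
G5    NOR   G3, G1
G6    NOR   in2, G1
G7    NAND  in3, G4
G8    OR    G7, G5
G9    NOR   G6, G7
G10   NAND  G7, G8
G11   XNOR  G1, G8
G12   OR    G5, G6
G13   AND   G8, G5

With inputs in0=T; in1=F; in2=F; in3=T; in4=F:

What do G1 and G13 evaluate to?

G1 = T, G13 = F

G1 = in0 XOR in1 = T XOR F = T
G2 = in2 NOR in4 = F NOR F = T
G3 = G2 XOR G1 = T XOR T = F
G4 = G1 NAND in3 = T NAND T = F
G5 = G3 NOR G1 = F NOR T = F
G7 = in3 NAND G4 = T NAND F = T
G8 = G7 OR G5 = T OR F = T
G13 = G8 AND G5 = T AND F = F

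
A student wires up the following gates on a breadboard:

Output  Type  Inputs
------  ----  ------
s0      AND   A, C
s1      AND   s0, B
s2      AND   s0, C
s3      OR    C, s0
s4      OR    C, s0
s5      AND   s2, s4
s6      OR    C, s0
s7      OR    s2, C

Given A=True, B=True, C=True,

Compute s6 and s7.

s6 = True; s7 = True

s0 = A AND C = True AND True = True
s2 = s0 AND C = True AND True = True
s6 = C OR s0 = True OR True = True
s7 = s2 OR C = True OR True = True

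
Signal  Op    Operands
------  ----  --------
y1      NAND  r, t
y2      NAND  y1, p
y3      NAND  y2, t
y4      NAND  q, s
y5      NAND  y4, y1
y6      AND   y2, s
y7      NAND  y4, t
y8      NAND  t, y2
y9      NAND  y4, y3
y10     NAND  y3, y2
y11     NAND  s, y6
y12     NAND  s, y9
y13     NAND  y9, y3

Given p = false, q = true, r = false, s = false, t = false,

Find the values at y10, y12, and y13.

y10 = false, y12 = true, y13 = true

y1 = r NAND t = false NAND false = true
y2 = y1 NAND p = true NAND false = true
y3 = y2 NAND t = true NAND false = true
y4 = q NAND s = true NAND false = true
y9 = y4 NAND y3 = true NAND true = false
y10 = y3 NAND y2 = true NAND true = false
y12 = s NAND y9 = false NAND false = true
y13 = y9 NAND y3 = false NAND true = true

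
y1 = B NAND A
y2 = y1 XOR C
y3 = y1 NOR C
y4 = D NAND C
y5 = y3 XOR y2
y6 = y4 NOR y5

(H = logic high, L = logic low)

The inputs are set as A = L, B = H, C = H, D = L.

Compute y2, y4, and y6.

y2 = L, y4 = H, y6 = L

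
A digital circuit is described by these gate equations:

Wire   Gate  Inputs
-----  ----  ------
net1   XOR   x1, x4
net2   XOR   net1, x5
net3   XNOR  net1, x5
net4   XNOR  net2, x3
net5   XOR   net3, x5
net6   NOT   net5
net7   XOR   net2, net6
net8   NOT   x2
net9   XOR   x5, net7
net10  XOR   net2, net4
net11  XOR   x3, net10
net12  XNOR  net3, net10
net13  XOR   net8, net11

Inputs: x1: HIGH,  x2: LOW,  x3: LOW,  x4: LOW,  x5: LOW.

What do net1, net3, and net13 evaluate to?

net1 = HIGH, net3 = LOW, net13 = LOW

net1 = x1 XOR x4 = HIGH XOR LOW = HIGH
net2 = net1 XOR x5 = HIGH XOR LOW = HIGH
net3 = net1 XNOR x5 = HIGH XNOR LOW = LOW
net4 = net2 XNOR x3 = HIGH XNOR LOW = LOW
net8 = NOT x2 = NOT LOW = HIGH
net10 = net2 XOR net4 = HIGH XOR LOW = HIGH
net11 = x3 XOR net10 = LOW XOR HIGH = HIGH
net13 = net8 XOR net11 = HIGH XOR HIGH = LOW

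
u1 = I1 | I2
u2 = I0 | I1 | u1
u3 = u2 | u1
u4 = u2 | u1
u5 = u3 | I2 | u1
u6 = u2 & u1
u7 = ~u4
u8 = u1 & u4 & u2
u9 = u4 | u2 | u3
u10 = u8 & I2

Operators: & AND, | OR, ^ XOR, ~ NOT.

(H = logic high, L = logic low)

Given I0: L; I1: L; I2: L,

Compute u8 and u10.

u1 = I1 OR I2 = L OR L = L
u2 = I0 OR I1 OR u1 = L OR L OR L = L
u4 = u2 OR u1 = L OR L = L
u8 = u1 AND u4 AND u2 = L AND L AND L = L
u10 = u8 AND I2 = L AND L = L

u8 = L, u10 = L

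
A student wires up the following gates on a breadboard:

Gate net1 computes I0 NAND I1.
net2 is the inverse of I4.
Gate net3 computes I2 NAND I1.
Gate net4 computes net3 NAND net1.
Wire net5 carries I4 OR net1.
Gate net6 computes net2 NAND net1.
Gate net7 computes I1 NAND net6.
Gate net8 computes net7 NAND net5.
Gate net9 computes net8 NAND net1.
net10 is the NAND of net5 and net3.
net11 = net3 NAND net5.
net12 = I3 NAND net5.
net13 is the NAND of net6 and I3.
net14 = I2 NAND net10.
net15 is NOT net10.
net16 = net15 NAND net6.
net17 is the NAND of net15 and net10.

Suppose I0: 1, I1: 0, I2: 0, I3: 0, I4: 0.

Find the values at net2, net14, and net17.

net2 = 1, net14 = 1, net17 = 1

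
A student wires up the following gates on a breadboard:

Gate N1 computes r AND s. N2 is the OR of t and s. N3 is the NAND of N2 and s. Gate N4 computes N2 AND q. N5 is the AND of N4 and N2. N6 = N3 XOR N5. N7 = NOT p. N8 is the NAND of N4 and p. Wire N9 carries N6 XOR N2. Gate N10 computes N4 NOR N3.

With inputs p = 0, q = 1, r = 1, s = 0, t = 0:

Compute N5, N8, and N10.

N5 = 0, N8 = 1, N10 = 0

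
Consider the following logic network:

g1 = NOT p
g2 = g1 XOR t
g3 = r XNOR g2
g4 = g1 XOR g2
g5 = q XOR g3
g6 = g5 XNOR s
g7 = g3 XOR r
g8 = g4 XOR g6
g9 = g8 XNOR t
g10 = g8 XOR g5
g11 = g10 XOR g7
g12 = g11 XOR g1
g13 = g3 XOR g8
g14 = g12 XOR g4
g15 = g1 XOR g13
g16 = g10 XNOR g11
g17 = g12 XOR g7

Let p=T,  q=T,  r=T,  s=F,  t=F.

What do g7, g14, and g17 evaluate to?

g7 = T, g14 = F, g17 = T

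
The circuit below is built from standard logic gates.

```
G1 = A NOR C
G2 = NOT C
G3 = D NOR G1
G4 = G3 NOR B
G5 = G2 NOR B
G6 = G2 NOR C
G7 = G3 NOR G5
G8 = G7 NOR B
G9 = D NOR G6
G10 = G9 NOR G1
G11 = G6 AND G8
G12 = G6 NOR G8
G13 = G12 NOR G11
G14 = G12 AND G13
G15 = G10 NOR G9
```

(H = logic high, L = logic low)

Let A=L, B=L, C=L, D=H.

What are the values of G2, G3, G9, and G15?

G2 = H; G3 = L; G9 = L; G15 = H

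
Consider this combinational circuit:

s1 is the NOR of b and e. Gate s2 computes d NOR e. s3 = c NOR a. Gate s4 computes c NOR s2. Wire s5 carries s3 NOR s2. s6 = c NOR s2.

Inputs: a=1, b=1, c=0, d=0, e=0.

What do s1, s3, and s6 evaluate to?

s1 = 0  s3 = 0  s6 = 0

s1 = b NOR e = 1 NOR 0 = 0
s2 = d NOR e = 0 NOR 0 = 1
s3 = c NOR a = 0 NOR 1 = 0
s6 = c NOR s2 = 0 NOR 1 = 0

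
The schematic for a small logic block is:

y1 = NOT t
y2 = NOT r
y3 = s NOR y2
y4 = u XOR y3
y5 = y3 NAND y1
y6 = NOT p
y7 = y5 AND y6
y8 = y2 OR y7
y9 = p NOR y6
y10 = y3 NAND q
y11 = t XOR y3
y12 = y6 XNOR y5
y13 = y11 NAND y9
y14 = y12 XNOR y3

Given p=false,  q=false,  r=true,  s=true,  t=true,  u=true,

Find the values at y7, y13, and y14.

y1 = NOT t = NOT true = false
y2 = NOT r = NOT true = false
y3 = s NOR y2 = true NOR false = false
y5 = y3 NAND y1 = false NAND false = true
y6 = NOT p = NOT false = true
y7 = y5 AND y6 = true AND true = true
y9 = p NOR y6 = false NOR true = false
y11 = t XOR y3 = true XOR false = true
y12 = y6 XNOR y5 = true XNOR true = true
y13 = y11 NAND y9 = true NAND false = true
y14 = y12 XNOR y3 = true XNOR false = false

y7 = true; y13 = true; y14 = false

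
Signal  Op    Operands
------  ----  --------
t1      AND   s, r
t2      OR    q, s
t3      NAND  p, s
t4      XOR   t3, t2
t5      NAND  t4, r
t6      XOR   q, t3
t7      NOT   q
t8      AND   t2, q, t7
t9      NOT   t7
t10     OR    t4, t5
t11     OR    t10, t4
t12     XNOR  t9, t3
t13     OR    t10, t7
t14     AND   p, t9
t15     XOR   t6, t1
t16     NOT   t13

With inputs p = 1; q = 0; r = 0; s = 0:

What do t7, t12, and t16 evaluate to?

t7 = 1; t12 = 0; t16 = 0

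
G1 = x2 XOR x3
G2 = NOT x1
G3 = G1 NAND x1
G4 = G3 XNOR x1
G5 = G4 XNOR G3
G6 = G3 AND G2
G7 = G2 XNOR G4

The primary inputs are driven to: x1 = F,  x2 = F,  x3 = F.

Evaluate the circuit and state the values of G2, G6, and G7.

G1 = x2 XOR x3 = F XOR F = F
G2 = NOT x1 = NOT F = T
G3 = G1 NAND x1 = F NAND F = T
G4 = G3 XNOR x1 = T XNOR F = F
G6 = G3 AND G2 = T AND T = T
G7 = G2 XNOR G4 = T XNOR F = F

G2 = T, G6 = T, G7 = F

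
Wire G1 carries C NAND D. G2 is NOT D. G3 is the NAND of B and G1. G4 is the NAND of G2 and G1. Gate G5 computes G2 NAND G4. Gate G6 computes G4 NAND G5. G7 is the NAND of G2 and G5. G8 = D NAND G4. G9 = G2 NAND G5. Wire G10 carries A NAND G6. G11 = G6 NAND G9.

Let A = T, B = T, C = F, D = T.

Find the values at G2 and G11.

G2 = F  G11 = T

G1 = C NAND D = F NAND T = T
G2 = NOT D = NOT T = F
G4 = G2 NAND G1 = F NAND T = T
G5 = G2 NAND G4 = F NAND T = T
G6 = G4 NAND G5 = T NAND T = F
G9 = G2 NAND G5 = F NAND T = T
G11 = G6 NAND G9 = F NAND T = T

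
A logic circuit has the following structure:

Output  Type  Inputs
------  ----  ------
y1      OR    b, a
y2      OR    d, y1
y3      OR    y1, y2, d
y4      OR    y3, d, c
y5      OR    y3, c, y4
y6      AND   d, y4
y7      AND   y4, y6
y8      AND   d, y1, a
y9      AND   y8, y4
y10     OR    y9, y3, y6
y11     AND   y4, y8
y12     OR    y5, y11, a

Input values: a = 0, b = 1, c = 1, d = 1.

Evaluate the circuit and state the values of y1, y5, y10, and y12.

y1 = b OR a = 1 OR 0 = 1
y2 = d OR y1 = 1 OR 1 = 1
y3 = y1 OR y2 OR d = 1 OR 1 OR 1 = 1
y4 = y3 OR d OR c = 1 OR 1 OR 1 = 1
y5 = y3 OR c OR y4 = 1 OR 1 OR 1 = 1
y6 = d AND y4 = 1 AND 1 = 1
y8 = d AND y1 AND a = 1 AND 1 AND 0 = 0
y9 = y8 AND y4 = 0 AND 1 = 0
y10 = y9 OR y3 OR y6 = 0 OR 1 OR 1 = 1
y11 = y4 AND y8 = 1 AND 0 = 0
y12 = y5 OR y11 OR a = 1 OR 0 OR 0 = 1

y1 = 1, y5 = 1, y10 = 1, y12 = 1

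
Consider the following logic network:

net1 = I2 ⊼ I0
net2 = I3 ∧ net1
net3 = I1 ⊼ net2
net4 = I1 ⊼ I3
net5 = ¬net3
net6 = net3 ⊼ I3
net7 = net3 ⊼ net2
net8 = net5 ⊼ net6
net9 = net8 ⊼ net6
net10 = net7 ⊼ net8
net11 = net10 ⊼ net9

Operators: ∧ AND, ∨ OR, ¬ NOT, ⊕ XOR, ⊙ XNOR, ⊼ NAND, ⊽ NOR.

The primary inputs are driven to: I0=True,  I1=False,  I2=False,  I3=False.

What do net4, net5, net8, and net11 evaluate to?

net4 = True  net5 = False  net8 = True  net11 = True

net1 = I2 NAND I0 = False NAND True = True
net2 = I3 AND net1 = False AND True = False
net3 = I1 NAND net2 = False NAND False = True
net4 = I1 NAND I3 = False NAND False = True
net5 = NOT net3 = NOT True = False
net6 = net3 NAND I3 = True NAND False = True
net7 = net3 NAND net2 = True NAND False = True
net8 = net5 NAND net6 = False NAND True = True
net9 = net8 NAND net6 = True NAND True = False
net10 = net7 NAND net8 = True NAND True = False
net11 = net10 NAND net9 = False NAND False = True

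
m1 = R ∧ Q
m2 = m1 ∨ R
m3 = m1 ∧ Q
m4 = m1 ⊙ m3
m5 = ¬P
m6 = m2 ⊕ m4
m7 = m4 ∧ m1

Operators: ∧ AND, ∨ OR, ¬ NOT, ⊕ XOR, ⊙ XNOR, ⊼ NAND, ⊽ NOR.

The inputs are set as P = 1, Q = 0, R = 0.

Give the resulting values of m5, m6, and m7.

m5 = 0; m6 = 1; m7 = 0

m1 = R AND Q = 0 AND 0 = 0
m2 = m1 OR R = 0 OR 0 = 0
m3 = m1 AND Q = 0 AND 0 = 0
m4 = m1 XNOR m3 = 0 XNOR 0 = 1
m5 = NOT P = NOT 1 = 0
m6 = m2 XOR m4 = 0 XOR 1 = 1
m7 = m4 AND m1 = 1 AND 0 = 0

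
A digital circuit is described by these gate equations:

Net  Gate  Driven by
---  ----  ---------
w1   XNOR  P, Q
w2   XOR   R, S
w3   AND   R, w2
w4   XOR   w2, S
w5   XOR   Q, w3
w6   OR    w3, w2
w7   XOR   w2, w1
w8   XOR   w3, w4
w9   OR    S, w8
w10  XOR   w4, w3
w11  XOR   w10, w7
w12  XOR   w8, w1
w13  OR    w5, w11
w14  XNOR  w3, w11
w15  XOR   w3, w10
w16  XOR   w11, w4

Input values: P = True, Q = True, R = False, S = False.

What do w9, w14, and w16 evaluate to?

w1 = P XNOR Q = True XNOR True = True
w2 = R XOR S = False XOR False = False
w3 = R AND w2 = False AND False = False
w4 = w2 XOR S = False XOR False = False
w7 = w2 XOR w1 = False XOR True = True
w8 = w3 XOR w4 = False XOR False = False
w9 = S OR w8 = False OR False = False
w10 = w4 XOR w3 = False XOR False = False
w11 = w10 XOR w7 = False XOR True = True
w14 = w3 XNOR w11 = False XNOR True = False
w16 = w11 XOR w4 = True XOR False = True

w9 = False  w14 = False  w16 = True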